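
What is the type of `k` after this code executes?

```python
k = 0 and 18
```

'and' returns the first falsy value (0, which is int)

int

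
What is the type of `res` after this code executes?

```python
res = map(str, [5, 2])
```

map() returns a map iterator object

map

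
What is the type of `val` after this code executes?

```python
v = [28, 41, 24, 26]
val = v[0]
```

Indexing a list of ints returns int (v[0] = 28)

int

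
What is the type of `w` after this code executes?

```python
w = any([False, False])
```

any() returns bool

bool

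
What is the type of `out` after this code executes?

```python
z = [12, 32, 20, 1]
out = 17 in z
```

'in' operator returns bool

bool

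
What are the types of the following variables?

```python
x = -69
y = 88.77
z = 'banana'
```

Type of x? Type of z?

x is int; z is str

int, str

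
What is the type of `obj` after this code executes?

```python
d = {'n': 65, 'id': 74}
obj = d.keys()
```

.keys() returns a dict_keys view object

dict_keys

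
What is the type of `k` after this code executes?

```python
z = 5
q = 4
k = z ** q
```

int ** positive int returns int (5 ** 4 = 625)

int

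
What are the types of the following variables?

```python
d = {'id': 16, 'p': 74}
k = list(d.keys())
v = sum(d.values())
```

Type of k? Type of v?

list(...) returns list; sum of int values returns int

list, int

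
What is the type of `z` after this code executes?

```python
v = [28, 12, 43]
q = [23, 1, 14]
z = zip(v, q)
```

zip() returns a zip iterator object

zip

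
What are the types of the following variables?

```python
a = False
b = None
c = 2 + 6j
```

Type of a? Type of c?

a is bool; c is complex

bool, complex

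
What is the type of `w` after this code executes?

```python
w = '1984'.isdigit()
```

str.isdigit() returns bool

bool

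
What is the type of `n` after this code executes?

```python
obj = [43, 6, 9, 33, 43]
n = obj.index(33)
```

list.index() returns int

int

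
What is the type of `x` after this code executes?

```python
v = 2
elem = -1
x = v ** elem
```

int ** negative int returns float

float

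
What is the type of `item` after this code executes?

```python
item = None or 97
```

'or' with None returns the other value (97, int)

int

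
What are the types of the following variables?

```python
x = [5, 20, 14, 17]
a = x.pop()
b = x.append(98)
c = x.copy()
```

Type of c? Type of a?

list.copy() returns list; list.pop() returns the element (int)

list, int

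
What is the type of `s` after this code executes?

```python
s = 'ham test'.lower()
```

str.lower() returns str

str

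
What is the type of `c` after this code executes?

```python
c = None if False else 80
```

Ternary: condition is False, else branch (80) taken → int

int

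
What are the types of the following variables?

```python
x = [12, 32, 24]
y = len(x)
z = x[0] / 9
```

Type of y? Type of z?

len() returns int; int / int returns float

int, float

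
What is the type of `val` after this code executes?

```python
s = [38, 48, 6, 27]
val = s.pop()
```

list.pop() returns the popped element (int here)

int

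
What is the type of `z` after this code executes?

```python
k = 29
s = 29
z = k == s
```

Equality comparison returns bool

bool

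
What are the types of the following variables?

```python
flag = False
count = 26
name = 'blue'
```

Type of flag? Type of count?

flag is bool; count is int

bool, int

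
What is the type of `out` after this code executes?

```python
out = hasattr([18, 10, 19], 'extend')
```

hasattr() returns bool

bool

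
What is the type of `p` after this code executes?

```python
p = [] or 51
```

'or' returns first truthy value (51, which is int)

int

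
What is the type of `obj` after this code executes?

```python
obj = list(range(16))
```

list(range(...)) returns list

list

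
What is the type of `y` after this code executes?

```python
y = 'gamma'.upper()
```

str.upper() returns str

str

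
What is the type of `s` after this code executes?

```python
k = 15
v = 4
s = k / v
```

int / int always returns float in Python 3 (15 / 4 = 3.75)

float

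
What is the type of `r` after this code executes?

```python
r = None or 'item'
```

'or' with None returns the other value ('item', str)

str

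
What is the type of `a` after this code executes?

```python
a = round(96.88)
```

round() with no ndigits arg returns int

int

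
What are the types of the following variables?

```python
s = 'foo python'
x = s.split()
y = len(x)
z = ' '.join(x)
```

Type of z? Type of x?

str.join() returns str; str.split() returns list

str, list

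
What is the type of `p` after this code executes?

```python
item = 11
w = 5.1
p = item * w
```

int * float returns float (11 * 5.1 = 56.1)

float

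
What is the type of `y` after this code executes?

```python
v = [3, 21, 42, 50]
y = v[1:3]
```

Slicing a list always returns a list

list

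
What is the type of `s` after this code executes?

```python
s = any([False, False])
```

any() returns bool

bool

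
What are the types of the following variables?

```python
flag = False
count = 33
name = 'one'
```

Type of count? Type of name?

count is int; name is str

int, str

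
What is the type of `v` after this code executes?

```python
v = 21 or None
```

'or' returns first truthy value (21, int)

int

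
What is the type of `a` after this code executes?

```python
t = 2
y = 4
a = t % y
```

int % int returns int (2 % 4 = 2)

int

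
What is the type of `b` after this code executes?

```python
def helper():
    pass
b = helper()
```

A function with no return statement returns None

NoneType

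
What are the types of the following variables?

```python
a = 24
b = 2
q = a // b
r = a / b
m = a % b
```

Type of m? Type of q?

int % int returns int; int // int returns int

int, int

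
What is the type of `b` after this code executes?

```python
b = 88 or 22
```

'or' returns the first truthy value (88, which is int)

int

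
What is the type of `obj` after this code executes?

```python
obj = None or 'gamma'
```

'or' with None returns the other value ('gamma', str)

str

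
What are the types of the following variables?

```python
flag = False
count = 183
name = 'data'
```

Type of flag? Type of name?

flag is bool; name is str

bool, str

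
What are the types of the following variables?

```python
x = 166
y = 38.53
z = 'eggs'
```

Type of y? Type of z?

y is float; z is str

float, str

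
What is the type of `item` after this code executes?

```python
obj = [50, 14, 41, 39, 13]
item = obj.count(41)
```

list.count() returns int

int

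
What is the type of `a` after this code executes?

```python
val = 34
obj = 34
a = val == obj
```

Equality comparison returns bool

bool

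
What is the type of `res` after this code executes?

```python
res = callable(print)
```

callable() returns bool

bool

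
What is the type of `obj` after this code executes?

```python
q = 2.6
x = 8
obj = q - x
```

float - int returns float (2.6 - 8 = -5.4)

float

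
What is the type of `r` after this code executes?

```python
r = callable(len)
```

callable() returns bool

bool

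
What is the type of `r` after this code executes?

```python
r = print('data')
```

print() returns None

NoneType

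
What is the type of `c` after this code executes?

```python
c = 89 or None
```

'or' returns first truthy value (89, int)

int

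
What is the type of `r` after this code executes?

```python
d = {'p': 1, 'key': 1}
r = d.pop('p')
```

dict.pop() returns the value (int)

int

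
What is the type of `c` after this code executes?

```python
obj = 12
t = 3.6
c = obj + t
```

int + float returns float (12 + 3.6 = 15.6)

float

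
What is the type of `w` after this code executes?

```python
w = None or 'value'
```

'or' with None returns the other value ('value', str)

str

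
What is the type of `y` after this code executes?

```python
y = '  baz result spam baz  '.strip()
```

str.strip() returns str

str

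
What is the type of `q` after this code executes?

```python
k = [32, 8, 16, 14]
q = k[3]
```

Indexing a list of ints returns int (k[3] = 14)

int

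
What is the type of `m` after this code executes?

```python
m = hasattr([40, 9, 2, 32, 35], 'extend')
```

hasattr() returns bool

bool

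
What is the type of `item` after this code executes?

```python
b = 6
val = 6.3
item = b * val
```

int * float returns float (6 * 6.3 = 37.8)

float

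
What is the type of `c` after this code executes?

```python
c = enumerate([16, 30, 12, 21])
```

enumerate() returns an enumerate iterator object

enumerate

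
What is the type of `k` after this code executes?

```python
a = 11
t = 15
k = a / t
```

int / int always returns float in Python 3 (11 / 15 = 0.733333)

float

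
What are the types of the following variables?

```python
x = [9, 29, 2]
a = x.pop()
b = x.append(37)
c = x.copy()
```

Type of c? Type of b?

list.copy() returns list; list.append() returns None

list, NoneType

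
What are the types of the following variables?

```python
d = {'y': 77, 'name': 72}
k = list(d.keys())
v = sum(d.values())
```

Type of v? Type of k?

sum of int values returns int; list(...) returns list

int, list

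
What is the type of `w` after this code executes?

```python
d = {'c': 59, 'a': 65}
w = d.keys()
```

.keys() returns a dict_keys view object

dict_keys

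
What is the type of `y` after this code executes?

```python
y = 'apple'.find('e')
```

str.find() returns int (index, or -1)

int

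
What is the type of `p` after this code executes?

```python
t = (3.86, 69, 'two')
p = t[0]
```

Index 0 of tuple is 3.86 which is float

float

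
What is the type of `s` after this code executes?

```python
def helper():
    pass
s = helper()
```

A function with no return statement returns None

NoneType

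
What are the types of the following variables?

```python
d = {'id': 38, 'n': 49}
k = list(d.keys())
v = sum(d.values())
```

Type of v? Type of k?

sum of int values returns int; list(...) returns list

int, list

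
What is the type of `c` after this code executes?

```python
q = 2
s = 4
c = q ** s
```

int ** positive int returns int (2 ** 4 = 16)

int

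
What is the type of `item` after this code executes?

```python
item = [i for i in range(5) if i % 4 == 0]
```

A list comprehension [...] produces a list

list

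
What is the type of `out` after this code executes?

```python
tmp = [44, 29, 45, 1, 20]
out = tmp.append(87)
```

list.append() returns None (mutates in place)

NoneType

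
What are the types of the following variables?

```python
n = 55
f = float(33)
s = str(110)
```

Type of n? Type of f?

n is int; f is float

int, float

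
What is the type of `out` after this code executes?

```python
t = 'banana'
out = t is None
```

'is' comparison returns bool

bool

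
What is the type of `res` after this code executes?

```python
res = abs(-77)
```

abs() of int returns int

int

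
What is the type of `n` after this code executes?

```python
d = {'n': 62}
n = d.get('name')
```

dict.get() returns None when key 'name' is not found and no default given

NoneType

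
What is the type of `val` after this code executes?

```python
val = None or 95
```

'or' with None returns the other value (95, int)

int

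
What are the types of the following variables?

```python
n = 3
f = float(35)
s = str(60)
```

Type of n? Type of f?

n is int; f is float

int, float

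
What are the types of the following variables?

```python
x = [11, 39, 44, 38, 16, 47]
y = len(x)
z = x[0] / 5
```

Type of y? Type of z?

len() returns int; int / int returns float

int, float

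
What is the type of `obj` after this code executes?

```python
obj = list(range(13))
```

list(range(...)) returns list

list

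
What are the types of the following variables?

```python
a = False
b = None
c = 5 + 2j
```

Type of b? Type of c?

b is NoneType; c is complex

NoneType, complex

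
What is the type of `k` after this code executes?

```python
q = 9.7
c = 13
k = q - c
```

float - int returns float (9.7 - 13 = -3.3)

float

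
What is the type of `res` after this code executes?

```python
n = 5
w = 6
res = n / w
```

int / int always returns float in Python 3 (5 / 6 = 0.833333)

float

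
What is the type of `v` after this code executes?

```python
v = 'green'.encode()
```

str.encode() returns bytes

bytes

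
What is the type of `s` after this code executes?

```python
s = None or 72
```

'or' with None returns the other value (72, int)

int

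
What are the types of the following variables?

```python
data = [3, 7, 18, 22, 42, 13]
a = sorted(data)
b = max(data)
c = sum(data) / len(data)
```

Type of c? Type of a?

int / int returns float; sorted() returns list

float, list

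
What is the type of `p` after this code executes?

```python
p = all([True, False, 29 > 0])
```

all() returns bool

bool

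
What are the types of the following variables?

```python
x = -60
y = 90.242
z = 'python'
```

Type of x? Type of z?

x is int; z is str

int, str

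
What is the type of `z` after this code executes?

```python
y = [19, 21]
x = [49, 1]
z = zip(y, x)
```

zip() returns a zip iterator object

zip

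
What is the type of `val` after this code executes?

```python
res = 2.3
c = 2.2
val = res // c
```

float // float returns float (floor division preserves float type)

float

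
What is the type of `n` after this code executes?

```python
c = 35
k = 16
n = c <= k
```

Comparison operators return bool

bool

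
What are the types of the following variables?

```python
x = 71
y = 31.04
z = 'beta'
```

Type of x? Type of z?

x is int; z is str

int, str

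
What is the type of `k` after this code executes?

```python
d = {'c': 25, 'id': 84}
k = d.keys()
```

.keys() returns a dict_keys view object

dict_keys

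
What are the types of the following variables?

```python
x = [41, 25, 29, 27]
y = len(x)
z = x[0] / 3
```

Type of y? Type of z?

len() returns int; int / int returns float

int, float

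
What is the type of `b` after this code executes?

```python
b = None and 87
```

'and' returns first falsy value (None)

NoneType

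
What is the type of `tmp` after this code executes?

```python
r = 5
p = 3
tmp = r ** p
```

int ** positive int returns int (5 ** 3 = 125)

int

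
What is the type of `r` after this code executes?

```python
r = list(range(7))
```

list(range(...)) returns list

list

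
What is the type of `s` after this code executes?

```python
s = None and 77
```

'and' returns first falsy value (None)

NoneType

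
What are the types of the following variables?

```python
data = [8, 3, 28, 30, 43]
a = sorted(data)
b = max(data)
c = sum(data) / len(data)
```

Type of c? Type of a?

int / int returns float; sorted() returns list

float, list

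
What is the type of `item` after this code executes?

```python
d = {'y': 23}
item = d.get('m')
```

dict.get() returns None when key 'm' is not found and no default given

NoneType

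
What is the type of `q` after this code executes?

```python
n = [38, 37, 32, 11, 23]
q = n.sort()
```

list.sort() returns None (sorts in place)

NoneType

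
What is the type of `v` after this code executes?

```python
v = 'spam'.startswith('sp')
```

str.startswith() returns bool

bool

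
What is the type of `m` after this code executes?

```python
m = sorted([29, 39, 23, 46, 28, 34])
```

sorted() always returns list

list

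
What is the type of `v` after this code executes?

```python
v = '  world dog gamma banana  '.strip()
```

str.strip() returns str

str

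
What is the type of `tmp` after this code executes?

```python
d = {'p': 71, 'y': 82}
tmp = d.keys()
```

.keys() returns a dict_keys view object

dict_keys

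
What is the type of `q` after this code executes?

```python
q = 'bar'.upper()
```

str.upper() returns str

str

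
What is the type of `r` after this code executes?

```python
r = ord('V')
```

ord() returns int (Unicode code point)

int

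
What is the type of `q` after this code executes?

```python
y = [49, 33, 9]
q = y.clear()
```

list.clear() returns None

NoneType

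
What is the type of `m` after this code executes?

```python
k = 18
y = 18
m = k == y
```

Equality comparison returns bool

bool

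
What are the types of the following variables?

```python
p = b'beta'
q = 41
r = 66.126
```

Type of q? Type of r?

q is int; r is float

int, float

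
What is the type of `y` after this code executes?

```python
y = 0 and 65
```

'and' returns the first falsy value (0, which is int)

int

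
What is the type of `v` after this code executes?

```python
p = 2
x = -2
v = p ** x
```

int ** negative int returns float

float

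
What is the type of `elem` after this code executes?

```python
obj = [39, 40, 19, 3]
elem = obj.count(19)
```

list.count() returns int

int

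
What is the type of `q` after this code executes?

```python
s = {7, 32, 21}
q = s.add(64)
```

set.add() returns None (mutates in place)

NoneType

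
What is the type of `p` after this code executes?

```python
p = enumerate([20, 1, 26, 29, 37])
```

enumerate() returns an enumerate iterator object

enumerate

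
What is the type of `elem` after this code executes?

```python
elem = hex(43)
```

hex() returns str representation

str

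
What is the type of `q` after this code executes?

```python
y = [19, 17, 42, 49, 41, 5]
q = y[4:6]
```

Slicing a list always returns a list

list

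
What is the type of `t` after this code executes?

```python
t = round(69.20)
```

round() with no ndigits arg returns int

int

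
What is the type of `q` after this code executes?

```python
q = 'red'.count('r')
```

str.count() returns int

int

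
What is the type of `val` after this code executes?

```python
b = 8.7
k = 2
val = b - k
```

float - int returns float (8.7 - 2 = 6.7)

float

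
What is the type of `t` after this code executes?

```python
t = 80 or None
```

'or' returns first truthy value (80, int)

int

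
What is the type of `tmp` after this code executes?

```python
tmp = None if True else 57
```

Ternary: condition is True, if branch (None) taken → NoneType

NoneType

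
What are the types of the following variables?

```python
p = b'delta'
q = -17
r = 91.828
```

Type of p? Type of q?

p is bytes; q is int

bytes, int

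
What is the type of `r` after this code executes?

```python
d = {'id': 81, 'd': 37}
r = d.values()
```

.values() returns a dict_values view object

dict_values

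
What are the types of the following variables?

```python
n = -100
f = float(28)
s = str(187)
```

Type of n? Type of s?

n is int; s is str

int, str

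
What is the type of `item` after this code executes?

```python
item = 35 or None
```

'or' returns first truthy value (35, int)

int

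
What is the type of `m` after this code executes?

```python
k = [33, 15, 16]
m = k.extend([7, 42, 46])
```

list.extend() returns None

NoneType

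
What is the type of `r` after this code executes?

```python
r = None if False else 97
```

Ternary: condition is False, else branch (97) taken → int

int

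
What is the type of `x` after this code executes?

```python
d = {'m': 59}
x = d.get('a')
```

dict.get() returns None when key 'a' is not found and no default given

NoneType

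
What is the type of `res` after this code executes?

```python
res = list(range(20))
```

list(range(...)) returns list

list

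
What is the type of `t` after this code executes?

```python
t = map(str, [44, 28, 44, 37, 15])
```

map() returns a map iterator object

map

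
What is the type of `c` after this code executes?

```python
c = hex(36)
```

hex() returns str representation

str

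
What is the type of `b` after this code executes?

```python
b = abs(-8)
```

abs() of int returns int

int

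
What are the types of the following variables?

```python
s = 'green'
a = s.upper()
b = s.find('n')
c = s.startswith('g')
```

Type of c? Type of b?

str.startswith() returns bool; str.find() returns int

bool, int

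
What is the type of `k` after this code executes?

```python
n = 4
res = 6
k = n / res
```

int / int always returns float in Python 3 (4 / 6 = 0.666667)

float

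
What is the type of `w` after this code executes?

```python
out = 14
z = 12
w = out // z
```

int // int returns int (14 // 12 = 1)

int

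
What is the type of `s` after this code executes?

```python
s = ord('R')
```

ord() returns int (Unicode code point)

int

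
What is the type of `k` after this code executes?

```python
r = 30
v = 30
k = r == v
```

Equality comparison returns bool

bool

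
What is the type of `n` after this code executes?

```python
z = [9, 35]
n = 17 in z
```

'in' operator returns bool

bool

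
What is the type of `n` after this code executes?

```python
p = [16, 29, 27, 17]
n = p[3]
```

Indexing a list of ints returns int (p[3] = 17)

int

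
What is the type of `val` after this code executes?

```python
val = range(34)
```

range() returns a range object

range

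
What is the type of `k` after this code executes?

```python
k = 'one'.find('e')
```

str.find() returns int (index, or -1)

int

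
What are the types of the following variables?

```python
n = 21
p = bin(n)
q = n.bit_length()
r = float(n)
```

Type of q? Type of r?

int.bit_length() returns int; float() returns float

int, float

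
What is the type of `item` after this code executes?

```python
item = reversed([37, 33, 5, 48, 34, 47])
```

reversed() on a list returns a list_reverseiterator

list_reverseiterator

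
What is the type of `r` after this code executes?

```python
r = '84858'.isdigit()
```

str.isdigit() returns bool

bool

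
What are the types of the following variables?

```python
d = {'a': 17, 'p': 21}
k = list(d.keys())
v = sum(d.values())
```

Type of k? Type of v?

list(...) returns list; sum of int values returns int

list, int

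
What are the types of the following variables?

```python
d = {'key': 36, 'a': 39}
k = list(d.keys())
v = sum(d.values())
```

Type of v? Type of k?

sum of int values returns int; list(...) returns list

int, list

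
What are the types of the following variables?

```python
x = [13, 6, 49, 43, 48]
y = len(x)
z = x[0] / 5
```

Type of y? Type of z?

len() returns int; int / int returns float

int, float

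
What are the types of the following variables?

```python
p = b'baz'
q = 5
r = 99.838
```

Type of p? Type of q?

p is bytes; q is int

bytes, int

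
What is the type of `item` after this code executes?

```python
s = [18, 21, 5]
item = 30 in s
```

'in' operator returns bool

bool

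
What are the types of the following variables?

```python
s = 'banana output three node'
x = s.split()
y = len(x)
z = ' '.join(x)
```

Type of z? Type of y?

str.join() returns str; len() returns int

str, int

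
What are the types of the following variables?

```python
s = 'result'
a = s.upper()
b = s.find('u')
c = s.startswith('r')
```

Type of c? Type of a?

str.startswith() returns bool; str.upper() returns str

bool, str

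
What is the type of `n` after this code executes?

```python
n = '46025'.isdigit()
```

str.isdigit() returns bool

bool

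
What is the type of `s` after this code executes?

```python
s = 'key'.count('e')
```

str.count() returns int

int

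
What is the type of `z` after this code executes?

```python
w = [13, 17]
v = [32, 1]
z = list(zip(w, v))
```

list(zip(...)) returns a list of tuples

list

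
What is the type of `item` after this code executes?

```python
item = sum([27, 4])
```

sum() of ints returns int

int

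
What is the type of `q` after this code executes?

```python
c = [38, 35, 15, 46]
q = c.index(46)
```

list.index() returns int

int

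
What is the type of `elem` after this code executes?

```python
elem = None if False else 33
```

Ternary: condition is False, else branch (33) taken → int

int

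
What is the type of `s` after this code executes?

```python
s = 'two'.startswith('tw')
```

str.startswith() returns bool

bool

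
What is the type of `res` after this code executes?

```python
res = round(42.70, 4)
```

round() with ndigits arg returns float

float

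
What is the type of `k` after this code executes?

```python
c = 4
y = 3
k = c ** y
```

int ** positive int returns int (4 ** 3 = 64)

int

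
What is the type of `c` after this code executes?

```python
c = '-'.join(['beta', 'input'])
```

str.join() returns str

str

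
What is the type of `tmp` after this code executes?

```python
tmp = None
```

None has type NoneType

NoneType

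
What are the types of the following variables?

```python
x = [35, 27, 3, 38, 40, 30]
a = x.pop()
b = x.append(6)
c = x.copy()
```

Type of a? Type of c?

list.pop() returns the element (int); list.copy() returns list

int, list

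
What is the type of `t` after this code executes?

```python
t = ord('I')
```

ord() returns int (Unicode code point)

int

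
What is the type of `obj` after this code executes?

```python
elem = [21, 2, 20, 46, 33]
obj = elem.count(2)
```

list.count() returns int

int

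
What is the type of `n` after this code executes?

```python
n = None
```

None has type NoneType

NoneType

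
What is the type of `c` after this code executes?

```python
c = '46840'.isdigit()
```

str.isdigit() returns bool

bool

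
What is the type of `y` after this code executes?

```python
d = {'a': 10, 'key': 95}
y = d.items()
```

dict.items() returns a dict_items view

dict_items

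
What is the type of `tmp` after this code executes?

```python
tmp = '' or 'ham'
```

'or' returns first truthy value ('ham', which is str)

str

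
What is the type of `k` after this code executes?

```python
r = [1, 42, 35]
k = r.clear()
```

list.clear() returns None

NoneType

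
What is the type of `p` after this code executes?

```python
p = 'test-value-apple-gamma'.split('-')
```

str.split() returns list

list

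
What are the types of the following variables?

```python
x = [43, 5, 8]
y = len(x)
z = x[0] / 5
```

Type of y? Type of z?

len() returns int; int / int returns float

int, float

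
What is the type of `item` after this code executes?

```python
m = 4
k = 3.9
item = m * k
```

int * float returns float (4 * 3.9 = 15.6)

float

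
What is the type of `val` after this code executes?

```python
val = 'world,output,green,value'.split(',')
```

str.split() returns list

list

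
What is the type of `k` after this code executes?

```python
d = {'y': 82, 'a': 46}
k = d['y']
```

Accessing dict[str, int] with key 'y' returns int value 82

int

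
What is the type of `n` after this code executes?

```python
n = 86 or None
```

'or' returns first truthy value (86, int)

int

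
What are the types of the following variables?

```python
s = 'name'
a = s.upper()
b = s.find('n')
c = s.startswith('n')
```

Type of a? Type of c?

str.upper() returns str; str.startswith() returns bool

str, bool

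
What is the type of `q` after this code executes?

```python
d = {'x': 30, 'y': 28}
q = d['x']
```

Accessing dict[str, int] with key 'x' returns int value 30

int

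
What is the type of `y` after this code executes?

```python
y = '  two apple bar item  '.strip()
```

str.strip() returns str

str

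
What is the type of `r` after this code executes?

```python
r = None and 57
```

'and' returns first falsy value (None)

NoneType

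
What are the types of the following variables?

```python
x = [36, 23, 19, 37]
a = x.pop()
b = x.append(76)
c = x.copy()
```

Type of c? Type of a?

list.copy() returns list; list.pop() returns the element (int)

list, int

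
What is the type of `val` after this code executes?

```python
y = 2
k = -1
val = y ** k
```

int ** negative int returns float

float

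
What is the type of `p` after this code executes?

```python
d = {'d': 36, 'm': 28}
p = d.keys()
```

.keys() returns a dict_keys view object

dict_keys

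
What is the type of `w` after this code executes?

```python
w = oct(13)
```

oct() returns str representation

str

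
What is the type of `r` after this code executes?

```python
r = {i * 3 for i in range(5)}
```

A set comprehension {expr for x in iterable} produces a set

set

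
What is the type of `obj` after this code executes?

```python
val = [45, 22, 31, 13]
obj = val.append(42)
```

list.append() returns None (mutates in place)

NoneType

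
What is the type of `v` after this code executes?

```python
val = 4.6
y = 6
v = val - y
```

float - int returns float (4.6 - 6 = -1.4)

float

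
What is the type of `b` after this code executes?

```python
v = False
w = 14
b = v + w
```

bool + int returns int (False is 0, so 0 + 14 = 14)

int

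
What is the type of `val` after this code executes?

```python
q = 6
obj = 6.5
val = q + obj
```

int + float returns float (6 + 6.5 = 12.5)

float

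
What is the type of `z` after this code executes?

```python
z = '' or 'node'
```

'or' returns first truthy value ('node', which is str)

str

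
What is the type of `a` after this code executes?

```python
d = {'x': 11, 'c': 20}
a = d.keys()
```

.keys() returns a dict_keys view object

dict_keys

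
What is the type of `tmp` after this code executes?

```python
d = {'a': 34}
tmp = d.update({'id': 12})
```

dict.update() returns None

NoneType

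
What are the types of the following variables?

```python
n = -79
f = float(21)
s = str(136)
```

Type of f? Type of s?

f is float; s is str

float, str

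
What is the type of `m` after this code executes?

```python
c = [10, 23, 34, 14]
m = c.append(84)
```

list.append() returns None (mutates in place)

NoneType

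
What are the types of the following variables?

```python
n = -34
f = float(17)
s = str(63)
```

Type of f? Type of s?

f is float; s is str

float, str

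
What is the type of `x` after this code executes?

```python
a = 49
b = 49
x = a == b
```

Equality comparison returns bool

bool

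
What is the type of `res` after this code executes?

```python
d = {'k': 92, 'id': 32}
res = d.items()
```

dict.items() returns a dict_items view

dict_items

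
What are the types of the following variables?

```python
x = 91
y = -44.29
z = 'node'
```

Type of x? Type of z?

x is int; z is str

int, str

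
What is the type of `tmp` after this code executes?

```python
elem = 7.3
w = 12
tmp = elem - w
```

float - int returns float (7.3 - 12 = -4.7)

float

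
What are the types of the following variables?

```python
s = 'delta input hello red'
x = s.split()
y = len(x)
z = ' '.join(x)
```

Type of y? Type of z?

len() returns int; str.join() returns str

int, str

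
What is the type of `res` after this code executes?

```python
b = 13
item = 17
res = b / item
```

int / int always returns float in Python 3 (13 / 17 = 0.764706)

float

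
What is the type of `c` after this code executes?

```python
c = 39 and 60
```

'and' returns the last value when all truthy (60, which is int)

int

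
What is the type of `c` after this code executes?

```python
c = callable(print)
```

callable() returns bool

bool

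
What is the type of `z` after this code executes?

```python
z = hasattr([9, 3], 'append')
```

hasattr() returns bool

bool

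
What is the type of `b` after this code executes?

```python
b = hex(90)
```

hex() returns str representation

str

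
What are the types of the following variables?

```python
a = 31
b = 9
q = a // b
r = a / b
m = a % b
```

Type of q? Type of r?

int // int returns int; int / int returns float

int, float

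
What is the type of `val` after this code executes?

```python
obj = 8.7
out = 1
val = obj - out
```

float - int returns float (8.7 - 1 = 7.7)

float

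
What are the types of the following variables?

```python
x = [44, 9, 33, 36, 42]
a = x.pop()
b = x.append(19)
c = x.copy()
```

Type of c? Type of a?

list.copy() returns list; list.pop() returns the element (int)

list, int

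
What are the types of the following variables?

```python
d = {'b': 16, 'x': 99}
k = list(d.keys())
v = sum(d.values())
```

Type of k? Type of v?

list(...) returns list; sum of int values returns int

list, int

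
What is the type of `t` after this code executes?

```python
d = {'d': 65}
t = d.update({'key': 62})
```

dict.update() returns None

NoneType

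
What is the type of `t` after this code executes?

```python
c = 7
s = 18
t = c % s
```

int % int returns int (7 % 18 = 7)

int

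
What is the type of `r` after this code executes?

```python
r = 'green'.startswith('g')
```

str.startswith() returns bool

bool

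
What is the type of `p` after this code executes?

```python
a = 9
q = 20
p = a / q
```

int / int always returns float in Python 3 (9 / 20 = 0.45)

float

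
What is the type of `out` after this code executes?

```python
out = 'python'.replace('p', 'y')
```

str.replace() returns str

str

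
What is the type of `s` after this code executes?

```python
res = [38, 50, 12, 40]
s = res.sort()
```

list.sort() returns None (sorts in place)

NoneType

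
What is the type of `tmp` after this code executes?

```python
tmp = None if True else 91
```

Ternary: condition is True, if branch (None) taken → NoneType

NoneType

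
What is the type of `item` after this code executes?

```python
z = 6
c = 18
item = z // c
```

int // int returns int (6 // 18 = 0)

int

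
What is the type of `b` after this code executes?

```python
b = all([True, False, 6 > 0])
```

all() returns bool

bool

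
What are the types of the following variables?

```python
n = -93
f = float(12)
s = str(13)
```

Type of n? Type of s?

n is int; s is str

int, str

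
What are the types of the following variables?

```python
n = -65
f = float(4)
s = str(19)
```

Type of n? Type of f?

n is int; f is float

int, float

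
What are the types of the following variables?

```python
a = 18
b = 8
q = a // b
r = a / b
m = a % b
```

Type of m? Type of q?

int % int returns int; int // int returns int

int, int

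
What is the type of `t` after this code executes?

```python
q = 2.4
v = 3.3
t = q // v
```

float // float returns float (floor division preserves float type)

float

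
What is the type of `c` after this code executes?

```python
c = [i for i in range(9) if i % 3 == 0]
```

A list comprehension [...] produces a list

list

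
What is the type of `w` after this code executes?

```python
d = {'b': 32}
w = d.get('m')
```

dict.get() returns None when key 'm' is not found and no default given

NoneType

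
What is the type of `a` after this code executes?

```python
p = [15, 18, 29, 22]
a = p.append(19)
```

list.append() returns None (mutates in place)

NoneType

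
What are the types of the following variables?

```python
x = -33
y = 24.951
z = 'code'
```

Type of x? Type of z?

x is int; z is str

int, str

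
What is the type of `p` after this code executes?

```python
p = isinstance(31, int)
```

isinstance() returns bool

bool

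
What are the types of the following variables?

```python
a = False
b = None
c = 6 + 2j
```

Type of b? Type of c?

b is NoneType; c is complex

NoneType, complex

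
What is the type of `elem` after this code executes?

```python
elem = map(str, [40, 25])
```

map() returns a map iterator object

map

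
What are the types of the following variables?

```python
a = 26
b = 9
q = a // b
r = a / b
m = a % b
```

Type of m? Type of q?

int % int returns int; int // int returns int

int, int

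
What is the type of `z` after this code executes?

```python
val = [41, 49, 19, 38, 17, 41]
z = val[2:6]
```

Slicing a list always returns a list

list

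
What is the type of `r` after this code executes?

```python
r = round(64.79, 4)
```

round() with ndigits arg returns float

float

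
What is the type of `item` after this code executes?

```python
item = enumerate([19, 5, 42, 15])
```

enumerate() returns an enumerate iterator object

enumerate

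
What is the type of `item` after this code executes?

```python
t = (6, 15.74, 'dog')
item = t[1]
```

Index 1 of tuple is 15.74 which is float

float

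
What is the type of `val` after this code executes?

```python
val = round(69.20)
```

round() with no ndigits arg returns int

int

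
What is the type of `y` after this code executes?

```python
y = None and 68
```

'and' returns first falsy value (None)

NoneType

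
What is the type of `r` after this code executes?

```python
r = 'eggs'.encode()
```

str.encode() returns bytes

bytes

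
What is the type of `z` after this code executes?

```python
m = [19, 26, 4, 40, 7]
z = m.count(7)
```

list.count() returns int

int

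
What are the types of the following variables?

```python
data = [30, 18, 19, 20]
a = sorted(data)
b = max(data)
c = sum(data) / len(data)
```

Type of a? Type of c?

sorted() returns list; int / int returns float

list, float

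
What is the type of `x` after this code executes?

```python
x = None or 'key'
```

'or' with None returns the other value ('key', str)

str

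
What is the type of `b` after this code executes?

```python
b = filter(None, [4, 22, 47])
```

filter() returns a filter iterator object

filter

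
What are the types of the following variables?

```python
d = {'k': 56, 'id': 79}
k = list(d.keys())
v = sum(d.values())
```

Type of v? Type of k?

sum of int values returns int; list(...) returns list

int, list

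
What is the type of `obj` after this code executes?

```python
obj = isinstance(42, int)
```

isinstance() returns bool

bool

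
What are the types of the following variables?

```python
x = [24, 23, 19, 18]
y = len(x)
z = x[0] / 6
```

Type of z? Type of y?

int / int returns float; len() returns int

float, int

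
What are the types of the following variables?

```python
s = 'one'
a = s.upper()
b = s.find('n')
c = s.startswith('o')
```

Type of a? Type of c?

str.upper() returns str; str.startswith() returns bool

str, bool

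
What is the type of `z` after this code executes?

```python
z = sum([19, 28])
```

sum() of ints returns int

int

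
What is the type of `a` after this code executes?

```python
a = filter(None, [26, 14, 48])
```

filter() returns a filter iterator object

filter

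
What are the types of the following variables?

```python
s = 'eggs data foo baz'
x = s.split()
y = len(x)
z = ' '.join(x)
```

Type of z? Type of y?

str.join() returns str; len() returns int

str, int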